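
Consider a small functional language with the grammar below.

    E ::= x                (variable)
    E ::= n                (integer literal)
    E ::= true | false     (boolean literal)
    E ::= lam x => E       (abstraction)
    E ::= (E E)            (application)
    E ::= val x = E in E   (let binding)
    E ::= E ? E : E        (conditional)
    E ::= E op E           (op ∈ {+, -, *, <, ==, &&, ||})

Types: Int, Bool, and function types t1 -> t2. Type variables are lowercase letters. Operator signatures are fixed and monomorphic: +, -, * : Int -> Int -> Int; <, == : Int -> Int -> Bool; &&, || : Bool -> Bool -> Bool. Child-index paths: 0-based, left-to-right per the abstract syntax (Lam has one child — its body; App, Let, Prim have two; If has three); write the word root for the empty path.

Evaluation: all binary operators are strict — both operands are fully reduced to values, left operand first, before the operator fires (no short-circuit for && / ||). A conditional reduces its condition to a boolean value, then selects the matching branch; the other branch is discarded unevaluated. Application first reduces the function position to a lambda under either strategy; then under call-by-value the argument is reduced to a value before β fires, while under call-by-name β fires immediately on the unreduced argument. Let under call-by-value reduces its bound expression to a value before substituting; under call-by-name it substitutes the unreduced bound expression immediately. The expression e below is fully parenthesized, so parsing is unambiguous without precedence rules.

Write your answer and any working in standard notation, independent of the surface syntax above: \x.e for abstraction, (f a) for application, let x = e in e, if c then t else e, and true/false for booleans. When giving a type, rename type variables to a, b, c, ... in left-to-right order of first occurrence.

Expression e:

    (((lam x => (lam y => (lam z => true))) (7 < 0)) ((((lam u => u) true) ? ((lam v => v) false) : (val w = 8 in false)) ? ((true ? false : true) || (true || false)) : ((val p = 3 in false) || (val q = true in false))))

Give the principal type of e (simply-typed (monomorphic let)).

Answer: a -> Bool

Working:
\z._ : c -> Bool
\y._ : b -> c -> Bool
\x._ : a -> b -> c -> Bool
  unify Int ~ Int
  unify Int ~ Int
  unify a -> b -> c -> Bool ~ Bool -> d
  unify a ~ Bool
  unify b -> c -> Bool ~ d
_ _ : b -> c -> Bool
u : e
\u._ : e -> e
  unify e -> e ~ Bool -> f
  unify e ~ Bool
  unify Bool ~ f
_ _ : Bool
  unify Bool ~ Bool
v : g
\v._ : g -> g
  unify g -> g ~ Bool -> h
  unify g ~ Bool
  unify Bool ~ h
_ _ : Bool
let w : Int
  unify Bool ~ Bool
  unify Bool ~ Bool
  unify Bool ~ Bool
  unify Bool ~ Bool
  unify Bool ~ Bool
  unify Bool ~ Bool
  unify Bool ~ Bool
  unify Bool ~ Bool
let p : Int
  unify Bool ~ Bool
let q : Bool
  unify Bool ~ Bool
  unify Bool ~ Bool
  unify b -> c -> Bool ~ Bool -> i
  unify b ~ Bool
  unify c -> Bool ~ i
_ _ : c -> Bool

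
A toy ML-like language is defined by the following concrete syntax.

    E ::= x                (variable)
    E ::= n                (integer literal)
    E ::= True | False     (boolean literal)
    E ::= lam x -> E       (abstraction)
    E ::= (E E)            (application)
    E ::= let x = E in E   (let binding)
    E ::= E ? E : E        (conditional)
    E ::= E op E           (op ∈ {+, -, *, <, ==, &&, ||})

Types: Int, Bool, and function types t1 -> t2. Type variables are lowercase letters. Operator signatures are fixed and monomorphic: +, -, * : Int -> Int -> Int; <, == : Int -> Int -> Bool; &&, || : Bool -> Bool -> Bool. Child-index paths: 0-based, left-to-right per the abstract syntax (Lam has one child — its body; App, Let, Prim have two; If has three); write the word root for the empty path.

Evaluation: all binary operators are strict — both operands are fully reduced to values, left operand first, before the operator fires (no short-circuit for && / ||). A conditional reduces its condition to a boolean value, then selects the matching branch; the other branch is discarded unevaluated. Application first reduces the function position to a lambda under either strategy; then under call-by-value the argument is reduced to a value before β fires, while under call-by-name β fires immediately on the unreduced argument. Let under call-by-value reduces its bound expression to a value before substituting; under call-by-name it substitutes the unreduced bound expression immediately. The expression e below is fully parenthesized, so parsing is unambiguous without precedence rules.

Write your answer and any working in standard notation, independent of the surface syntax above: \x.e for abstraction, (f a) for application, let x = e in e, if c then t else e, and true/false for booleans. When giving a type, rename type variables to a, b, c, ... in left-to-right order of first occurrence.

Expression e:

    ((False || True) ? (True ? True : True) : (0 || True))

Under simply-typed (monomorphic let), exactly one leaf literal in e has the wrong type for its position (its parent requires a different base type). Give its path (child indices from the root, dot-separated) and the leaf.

Derivation:
  unify Bool ~ Bool
  unify Bool ~ Bool
  unify Bool ~ Bool
  unify Bool ~ Bool
  unify Bool ~ Bool
  unify Int ~ Bool
  FAIL: mismatch Int ~ Bool

Answer: 2.0 : 0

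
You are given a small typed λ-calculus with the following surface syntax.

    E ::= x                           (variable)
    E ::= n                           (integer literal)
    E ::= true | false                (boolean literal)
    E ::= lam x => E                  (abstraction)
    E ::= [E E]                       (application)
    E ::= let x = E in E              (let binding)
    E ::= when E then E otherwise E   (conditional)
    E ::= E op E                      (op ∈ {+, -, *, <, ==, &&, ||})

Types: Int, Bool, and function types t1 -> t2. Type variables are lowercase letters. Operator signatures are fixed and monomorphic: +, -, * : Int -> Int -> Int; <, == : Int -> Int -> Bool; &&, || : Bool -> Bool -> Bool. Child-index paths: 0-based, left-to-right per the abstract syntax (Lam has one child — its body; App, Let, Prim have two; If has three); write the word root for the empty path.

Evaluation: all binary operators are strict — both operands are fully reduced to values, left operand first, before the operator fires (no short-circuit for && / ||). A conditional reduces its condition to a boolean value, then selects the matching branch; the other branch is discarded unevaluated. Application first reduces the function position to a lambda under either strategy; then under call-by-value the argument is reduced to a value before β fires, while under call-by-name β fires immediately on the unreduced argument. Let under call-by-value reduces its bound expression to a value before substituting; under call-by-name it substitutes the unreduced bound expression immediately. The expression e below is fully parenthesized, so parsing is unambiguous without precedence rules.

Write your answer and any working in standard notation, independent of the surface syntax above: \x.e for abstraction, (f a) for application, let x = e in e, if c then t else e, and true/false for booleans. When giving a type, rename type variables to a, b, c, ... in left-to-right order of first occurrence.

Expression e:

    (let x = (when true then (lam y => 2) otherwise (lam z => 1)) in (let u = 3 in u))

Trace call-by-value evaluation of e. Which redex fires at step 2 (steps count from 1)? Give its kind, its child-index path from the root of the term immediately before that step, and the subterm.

Trace:
step 0: (let x = (if true then (\y.2) else (\z.1)) in (let u = 3 in u))
step 1: [if@0] (let x = (\y.2) in (let u = 3 in u))
step 2: [let@root] (let u = 3 in u)

Answer: let at root : (let x = (\y.2) in (let u = 3 in u))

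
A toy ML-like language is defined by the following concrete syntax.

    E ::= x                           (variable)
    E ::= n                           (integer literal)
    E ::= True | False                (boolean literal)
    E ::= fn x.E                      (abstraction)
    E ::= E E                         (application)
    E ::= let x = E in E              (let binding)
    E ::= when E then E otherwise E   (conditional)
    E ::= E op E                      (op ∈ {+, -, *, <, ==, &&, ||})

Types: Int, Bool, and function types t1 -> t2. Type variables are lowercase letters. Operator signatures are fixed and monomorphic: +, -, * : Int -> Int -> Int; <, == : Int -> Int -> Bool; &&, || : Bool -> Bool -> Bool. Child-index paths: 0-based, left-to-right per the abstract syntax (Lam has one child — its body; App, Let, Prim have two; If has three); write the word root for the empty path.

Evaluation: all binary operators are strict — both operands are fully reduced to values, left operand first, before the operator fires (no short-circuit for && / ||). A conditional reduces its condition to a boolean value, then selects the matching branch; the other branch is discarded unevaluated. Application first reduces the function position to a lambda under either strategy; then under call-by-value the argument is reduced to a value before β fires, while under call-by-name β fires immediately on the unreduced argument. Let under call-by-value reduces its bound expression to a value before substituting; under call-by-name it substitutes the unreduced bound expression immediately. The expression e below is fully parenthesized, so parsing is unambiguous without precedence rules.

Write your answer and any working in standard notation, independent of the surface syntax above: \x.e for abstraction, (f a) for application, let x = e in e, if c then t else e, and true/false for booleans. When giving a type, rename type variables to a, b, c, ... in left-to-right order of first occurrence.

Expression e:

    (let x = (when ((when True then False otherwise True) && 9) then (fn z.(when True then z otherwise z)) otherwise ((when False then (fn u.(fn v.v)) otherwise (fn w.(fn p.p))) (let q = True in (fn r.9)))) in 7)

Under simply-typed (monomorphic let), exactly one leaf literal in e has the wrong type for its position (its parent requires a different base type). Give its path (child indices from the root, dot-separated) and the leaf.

Working:
  unify Bool ~ Bool
  unify Bool ~ Bool
  unify Bool ~ Bool
  unify Int ~ Bool
  FAIL: mismatch Int ~ Bool

Answer: 0.0.1 : 9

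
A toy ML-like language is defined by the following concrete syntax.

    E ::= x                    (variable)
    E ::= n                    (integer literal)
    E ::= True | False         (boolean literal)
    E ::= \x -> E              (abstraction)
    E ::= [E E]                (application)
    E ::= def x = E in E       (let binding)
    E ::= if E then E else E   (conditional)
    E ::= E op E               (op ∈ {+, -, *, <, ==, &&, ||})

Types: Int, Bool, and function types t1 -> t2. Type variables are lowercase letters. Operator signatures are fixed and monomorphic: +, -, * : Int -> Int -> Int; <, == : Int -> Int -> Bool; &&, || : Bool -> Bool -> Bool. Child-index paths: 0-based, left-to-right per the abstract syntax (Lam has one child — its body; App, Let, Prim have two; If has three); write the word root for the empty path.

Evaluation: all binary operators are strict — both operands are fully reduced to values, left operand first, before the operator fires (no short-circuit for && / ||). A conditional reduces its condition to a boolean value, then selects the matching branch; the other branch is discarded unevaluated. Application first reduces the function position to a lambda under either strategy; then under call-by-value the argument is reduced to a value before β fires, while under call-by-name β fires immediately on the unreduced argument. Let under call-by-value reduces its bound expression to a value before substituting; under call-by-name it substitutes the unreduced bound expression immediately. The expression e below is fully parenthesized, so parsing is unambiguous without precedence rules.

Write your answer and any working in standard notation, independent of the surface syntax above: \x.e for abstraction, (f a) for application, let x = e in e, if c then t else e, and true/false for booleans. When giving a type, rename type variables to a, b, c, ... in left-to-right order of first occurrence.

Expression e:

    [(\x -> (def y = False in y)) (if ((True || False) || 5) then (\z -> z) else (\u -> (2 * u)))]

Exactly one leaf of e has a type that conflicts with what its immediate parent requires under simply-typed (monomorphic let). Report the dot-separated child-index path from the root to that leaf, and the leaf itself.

Answer: 1.0.1 : 5

Working:
let y : Bool
y : Bool
\x._ : a -> Bool
  unify Bool ~ Bool
  unify Bool ~ Bool
  unify Bool ~ Bool
  unify Int ~ Bool
  FAIL: mismatch Int ~ Bool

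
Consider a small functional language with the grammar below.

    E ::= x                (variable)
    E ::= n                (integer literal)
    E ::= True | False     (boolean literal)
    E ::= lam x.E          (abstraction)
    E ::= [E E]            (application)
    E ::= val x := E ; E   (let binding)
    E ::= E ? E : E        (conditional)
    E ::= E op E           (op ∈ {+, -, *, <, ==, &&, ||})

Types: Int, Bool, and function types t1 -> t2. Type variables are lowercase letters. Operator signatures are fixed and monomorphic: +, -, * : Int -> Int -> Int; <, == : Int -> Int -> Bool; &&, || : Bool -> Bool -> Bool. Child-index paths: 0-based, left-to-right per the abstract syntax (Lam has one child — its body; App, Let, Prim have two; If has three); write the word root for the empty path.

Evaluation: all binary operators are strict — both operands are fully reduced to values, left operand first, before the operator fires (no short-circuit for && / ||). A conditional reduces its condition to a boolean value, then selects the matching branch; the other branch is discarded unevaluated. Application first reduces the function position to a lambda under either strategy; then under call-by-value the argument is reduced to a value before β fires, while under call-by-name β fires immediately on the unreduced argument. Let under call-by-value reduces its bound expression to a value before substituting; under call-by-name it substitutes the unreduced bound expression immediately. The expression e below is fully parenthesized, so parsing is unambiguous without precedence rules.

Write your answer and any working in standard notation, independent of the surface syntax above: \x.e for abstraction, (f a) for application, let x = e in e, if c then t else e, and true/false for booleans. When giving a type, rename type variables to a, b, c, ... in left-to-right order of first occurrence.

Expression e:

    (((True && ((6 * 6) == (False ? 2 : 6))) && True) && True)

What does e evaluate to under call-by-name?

Trace:
step 0: (((true && ((6 * 6) == (if false then 2 else 6))) && true) && true)
step 1: [delta@0.0.1.0] (((true && (36 == (if false then 2 else 6))) && true) && true)
step 2: [if@0.0.1.1] (((true && (36 == 6)) && true) && true)
step 3: [delta@0.0.1] (((true && false) && true) && true)
step 4: [delta@0.0] ((false && true) && true)
step 5: [delta@0] (false && true)
step 6: [delta@root] false

Answer: false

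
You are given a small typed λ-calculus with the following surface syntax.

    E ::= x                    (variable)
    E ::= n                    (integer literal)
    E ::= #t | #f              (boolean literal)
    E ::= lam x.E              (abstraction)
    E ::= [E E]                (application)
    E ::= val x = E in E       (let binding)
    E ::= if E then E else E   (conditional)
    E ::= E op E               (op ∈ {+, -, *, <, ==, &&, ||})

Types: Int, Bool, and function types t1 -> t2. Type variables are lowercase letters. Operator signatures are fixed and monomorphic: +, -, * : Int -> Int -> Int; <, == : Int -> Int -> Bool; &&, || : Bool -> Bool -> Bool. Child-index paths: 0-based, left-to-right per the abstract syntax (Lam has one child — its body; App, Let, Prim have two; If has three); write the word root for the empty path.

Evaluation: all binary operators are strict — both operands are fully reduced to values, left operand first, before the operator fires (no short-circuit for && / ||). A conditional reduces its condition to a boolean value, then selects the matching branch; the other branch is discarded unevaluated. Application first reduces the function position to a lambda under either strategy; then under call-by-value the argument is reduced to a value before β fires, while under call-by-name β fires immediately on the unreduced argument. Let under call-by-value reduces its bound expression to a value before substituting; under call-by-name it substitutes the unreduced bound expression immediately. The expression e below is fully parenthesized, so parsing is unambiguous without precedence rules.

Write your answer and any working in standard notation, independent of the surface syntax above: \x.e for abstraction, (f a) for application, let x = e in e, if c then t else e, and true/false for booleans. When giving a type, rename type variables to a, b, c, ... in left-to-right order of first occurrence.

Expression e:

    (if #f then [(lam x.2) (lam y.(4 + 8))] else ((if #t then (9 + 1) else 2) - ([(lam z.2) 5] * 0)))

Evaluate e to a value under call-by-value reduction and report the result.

Trace:
step 0: (if false then ((\x.2) (\y.(4 + 8))) else ((if true then (9 + 1) else 2) - (((\z.2) 5) * 0)))
step 1: [if@root] ((if true then (9 + 1) else 2) - (((\z.2) 5) * 0))
step 2: [if@0] ((9 + 1) - (((\z.2) 5) * 0))
step 3: [delta@0] (10 - (((\z.2) 5) * 0))
step 4: [beta@1.0] (10 - (2 * 0))
step 5: [delta@1] (10 - 0)
step 6: [delta@root] 10

Answer: 10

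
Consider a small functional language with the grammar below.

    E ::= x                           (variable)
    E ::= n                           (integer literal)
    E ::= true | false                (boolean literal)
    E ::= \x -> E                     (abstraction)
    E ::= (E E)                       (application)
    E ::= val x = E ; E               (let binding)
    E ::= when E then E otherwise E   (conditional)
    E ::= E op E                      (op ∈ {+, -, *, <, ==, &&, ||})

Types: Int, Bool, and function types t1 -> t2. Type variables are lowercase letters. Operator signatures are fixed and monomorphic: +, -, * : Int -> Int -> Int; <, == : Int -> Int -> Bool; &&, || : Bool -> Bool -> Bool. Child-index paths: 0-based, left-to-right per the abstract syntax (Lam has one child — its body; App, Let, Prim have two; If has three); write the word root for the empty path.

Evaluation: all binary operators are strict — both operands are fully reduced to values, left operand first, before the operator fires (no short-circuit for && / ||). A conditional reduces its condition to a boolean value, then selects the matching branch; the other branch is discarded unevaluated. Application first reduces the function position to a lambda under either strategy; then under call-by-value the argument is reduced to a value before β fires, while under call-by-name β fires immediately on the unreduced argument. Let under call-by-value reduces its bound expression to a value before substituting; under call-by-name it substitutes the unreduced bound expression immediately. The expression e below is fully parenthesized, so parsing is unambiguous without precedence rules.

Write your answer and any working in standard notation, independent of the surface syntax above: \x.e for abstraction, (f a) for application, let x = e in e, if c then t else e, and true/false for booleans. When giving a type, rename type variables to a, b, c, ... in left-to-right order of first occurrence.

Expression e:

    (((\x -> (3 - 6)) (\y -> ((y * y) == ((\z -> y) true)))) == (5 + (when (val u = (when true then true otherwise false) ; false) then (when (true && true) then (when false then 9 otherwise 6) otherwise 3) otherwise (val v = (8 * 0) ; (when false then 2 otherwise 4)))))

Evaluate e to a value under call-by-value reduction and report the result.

Trace:
step 0: (((\x.(3 - 6)) (\y.((y * y) == ((\z.y) true)))) == (5 + (if (let u = (if true then true else false) in false) then (if (true && true) then (if false then 9 else 6) else 3) else (let v = (8 * 0) in (if false then 2 else 4)))))
step 1: [beta@0] ((3 - 6) == (5 + (if (let u = (if true then true else false) in false) then (if (true && true) then (if false then 9 else 6) else 3) else (let v = (8 * 0) in (if false then 2 else 4)))))
step 2: [delta@0] (-3 == (5 + (if (let u = (if true then true else false) in false) then (if (true && true) then (if false then 9 else 6) else 3) else (let v = (8 * 0) in (if false then 2 else 4)))))
step 3: [if@1.1.0.0] (-3 == (5 + (if (let u = true in false) then (if (true && true) then (if false then 9 else 6) else 3) else (let v = (8 * 0) in (if false then 2 else 4)))))
step 4: [let@1.1.0] (-3 == (5 + (if false then (if (true && true) then (if false then 9 else 6) else 3) else (let v = (8 * 0) in (if false then 2 else 4)))))
step 5: [if@1.1] (-3 == (5 + (let v = (8 * 0) in (if false then 2 else 4))))
step 6: [delta@1.1.0] (-3 == (5 + (let v = 0 in (if false then 2 else 4))))
step 7: [let@1.1] (-3 == (5 + (if false then 2 else 4)))
step 8: [if@1.1] (-3 == (5 + 4))
step 9: [delta@1] (-3 == 9)
step 10: [delta@root] false

Answer: false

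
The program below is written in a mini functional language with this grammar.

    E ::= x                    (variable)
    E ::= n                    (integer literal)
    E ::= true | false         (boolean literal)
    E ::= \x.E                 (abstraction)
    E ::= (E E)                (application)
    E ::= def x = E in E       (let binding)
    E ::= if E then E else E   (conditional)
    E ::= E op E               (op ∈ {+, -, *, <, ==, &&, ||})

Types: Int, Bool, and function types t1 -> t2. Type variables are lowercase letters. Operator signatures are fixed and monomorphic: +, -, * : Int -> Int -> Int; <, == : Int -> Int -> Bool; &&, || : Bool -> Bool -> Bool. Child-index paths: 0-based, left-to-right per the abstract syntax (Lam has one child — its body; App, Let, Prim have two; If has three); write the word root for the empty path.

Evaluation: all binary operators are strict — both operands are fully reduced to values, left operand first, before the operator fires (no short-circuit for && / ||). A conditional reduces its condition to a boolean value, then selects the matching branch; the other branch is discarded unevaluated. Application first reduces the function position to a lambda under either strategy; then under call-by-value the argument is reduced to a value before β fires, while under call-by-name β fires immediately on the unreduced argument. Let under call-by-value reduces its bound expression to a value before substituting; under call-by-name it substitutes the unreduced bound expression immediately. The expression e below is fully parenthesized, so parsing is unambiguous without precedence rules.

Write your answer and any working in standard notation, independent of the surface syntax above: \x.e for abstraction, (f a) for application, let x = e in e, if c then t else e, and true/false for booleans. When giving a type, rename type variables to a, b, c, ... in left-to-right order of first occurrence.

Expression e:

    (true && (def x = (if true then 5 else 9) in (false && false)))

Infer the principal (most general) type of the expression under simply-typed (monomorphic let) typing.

Trace:
  unify Bool ~ Bool
  unify Bool ~ Bool
  unify Int ~ Int
let x : Int
  unify Bool ~ Bool
  unify Bool ~ Bool
  unify Bool ~ Bool

Answer: Bool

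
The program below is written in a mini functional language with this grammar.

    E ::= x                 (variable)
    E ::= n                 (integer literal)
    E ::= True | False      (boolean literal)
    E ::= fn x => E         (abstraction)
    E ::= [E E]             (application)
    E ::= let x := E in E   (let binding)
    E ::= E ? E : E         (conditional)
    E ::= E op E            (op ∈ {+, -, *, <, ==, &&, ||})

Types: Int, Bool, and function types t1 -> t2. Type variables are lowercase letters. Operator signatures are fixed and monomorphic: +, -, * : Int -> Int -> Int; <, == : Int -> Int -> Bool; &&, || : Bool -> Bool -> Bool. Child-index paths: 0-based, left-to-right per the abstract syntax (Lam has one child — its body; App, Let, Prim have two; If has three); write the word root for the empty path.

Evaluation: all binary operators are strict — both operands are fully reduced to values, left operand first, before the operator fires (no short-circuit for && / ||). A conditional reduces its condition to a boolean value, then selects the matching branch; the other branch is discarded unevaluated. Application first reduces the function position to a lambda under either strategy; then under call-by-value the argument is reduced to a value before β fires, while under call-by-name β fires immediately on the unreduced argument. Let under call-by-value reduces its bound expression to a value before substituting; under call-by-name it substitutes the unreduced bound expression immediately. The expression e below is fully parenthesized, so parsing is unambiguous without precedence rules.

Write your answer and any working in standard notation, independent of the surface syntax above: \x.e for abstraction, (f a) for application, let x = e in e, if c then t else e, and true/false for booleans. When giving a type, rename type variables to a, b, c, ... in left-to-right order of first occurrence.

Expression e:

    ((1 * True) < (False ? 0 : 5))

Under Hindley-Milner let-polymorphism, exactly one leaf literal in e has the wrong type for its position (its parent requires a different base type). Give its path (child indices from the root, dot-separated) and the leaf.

Derivation:
  unify Int ~ Int
  unify Bool ~ Int
  FAIL: mismatch Bool ~ Int

Answer: 0.1 : true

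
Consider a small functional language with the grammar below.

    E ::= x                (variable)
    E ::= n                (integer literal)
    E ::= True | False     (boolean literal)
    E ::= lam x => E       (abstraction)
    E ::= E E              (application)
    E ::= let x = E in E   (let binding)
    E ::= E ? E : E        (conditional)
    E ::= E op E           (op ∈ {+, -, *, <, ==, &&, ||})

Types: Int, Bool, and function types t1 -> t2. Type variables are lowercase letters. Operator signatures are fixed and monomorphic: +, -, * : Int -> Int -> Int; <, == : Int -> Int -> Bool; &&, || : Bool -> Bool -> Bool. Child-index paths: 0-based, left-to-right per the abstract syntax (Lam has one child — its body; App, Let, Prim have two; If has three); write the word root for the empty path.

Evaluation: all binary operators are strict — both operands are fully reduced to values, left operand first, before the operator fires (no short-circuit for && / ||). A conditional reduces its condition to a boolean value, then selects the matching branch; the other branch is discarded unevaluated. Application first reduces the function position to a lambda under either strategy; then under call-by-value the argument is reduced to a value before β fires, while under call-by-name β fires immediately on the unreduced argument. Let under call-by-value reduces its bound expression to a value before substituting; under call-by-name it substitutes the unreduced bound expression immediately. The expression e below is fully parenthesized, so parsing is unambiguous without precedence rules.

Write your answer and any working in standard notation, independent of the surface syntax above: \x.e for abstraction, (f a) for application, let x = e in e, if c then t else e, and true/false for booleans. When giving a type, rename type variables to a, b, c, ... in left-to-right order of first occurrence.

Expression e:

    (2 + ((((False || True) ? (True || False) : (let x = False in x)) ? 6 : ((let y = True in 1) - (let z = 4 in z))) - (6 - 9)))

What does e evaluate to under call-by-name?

Trace:
step 0: (2 + ((if (if (false || true) then (true || false) else (let x = false in x)) then 6 else ((let y = true in 1) - (let z = 4 in z))) - (6 - 9)))
step 1: [delta@1.0.0.0] (2 + ((if (if true then (true || false) else (let x = false in x)) then 6 else ((let y = true in 1) - (let z = 4 in z))) - (6 - 9)))
step 2: [if@1.0.0] (2 + ((if (true || false) then 6 else ((let y = true in 1) - (let z = 4 in z))) - (6 - 9)))
step 3: [delta@1.0.0] (2 + ((if true then 6 else ((let y = true in 1) - (let z = 4 in z))) - (6 - 9)))
step 4: [if@1.0] (2 + (6 - (6 - 9)))
step 5: [delta@1.1] (2 + (6 - -3))
step 6: [delta@1] (2 + 9)
step 7: [delta@root] 11

Answer: 11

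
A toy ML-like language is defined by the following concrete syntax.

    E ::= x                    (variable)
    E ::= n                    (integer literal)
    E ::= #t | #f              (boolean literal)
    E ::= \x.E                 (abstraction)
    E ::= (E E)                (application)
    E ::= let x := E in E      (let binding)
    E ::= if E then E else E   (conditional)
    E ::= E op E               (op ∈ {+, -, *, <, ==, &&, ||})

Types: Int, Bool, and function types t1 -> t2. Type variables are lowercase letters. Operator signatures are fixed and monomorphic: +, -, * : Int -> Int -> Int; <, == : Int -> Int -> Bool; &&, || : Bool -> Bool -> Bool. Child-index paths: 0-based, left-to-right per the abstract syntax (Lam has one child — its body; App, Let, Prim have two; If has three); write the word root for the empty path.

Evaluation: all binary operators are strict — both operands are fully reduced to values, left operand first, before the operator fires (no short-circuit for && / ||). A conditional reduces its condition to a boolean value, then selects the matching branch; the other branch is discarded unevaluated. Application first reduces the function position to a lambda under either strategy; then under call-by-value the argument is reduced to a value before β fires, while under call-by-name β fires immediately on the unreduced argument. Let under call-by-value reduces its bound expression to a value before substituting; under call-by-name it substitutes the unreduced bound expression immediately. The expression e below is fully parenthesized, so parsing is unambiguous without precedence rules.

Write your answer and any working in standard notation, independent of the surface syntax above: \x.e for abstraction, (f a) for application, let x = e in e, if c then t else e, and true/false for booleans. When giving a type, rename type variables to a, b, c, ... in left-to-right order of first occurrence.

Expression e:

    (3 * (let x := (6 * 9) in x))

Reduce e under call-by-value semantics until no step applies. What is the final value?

Answer: 162

Trace:
step 0: (3 * (let x = (6 * 9) in x))
step 1: [delta@1.0] (3 * (let x = 54 in x))
step 2: [let@1] (3 * 54)
step 3: [delta@root] 162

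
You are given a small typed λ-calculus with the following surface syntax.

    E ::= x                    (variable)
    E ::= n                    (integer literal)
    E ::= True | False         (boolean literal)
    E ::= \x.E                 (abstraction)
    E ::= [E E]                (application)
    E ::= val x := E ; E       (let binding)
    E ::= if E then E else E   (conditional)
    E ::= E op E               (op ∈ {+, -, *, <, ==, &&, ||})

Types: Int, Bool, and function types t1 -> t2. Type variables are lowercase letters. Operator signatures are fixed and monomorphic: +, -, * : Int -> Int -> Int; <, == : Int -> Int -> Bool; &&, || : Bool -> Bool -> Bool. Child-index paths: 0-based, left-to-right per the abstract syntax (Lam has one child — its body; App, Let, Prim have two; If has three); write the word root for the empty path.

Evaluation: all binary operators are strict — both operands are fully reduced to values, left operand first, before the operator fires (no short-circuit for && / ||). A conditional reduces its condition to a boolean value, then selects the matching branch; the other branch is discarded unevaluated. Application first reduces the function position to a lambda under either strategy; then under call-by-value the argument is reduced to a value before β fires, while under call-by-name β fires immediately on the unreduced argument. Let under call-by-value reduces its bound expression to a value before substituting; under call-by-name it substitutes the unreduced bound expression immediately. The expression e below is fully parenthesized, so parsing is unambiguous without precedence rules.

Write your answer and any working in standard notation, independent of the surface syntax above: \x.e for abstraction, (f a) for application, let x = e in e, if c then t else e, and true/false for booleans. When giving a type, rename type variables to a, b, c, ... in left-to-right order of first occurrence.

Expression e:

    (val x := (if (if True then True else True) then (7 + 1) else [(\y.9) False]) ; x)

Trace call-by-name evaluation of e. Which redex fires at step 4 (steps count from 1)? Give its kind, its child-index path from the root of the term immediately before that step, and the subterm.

Working:
step 0: (let x = (if (if true then true else true) then (7 + 1) else ((\y.9) false)) in x)
step 1: [let@root] (if (if true then true else true) then (7 + 1) else ((\y.9) false))
step 2: [if@0] (if true then (7 + 1) else ((\y.9) false))
step 3: [if@root] (7 + 1)
step 4: [delta@root] 8

Answer: delta at root : (7 + 1)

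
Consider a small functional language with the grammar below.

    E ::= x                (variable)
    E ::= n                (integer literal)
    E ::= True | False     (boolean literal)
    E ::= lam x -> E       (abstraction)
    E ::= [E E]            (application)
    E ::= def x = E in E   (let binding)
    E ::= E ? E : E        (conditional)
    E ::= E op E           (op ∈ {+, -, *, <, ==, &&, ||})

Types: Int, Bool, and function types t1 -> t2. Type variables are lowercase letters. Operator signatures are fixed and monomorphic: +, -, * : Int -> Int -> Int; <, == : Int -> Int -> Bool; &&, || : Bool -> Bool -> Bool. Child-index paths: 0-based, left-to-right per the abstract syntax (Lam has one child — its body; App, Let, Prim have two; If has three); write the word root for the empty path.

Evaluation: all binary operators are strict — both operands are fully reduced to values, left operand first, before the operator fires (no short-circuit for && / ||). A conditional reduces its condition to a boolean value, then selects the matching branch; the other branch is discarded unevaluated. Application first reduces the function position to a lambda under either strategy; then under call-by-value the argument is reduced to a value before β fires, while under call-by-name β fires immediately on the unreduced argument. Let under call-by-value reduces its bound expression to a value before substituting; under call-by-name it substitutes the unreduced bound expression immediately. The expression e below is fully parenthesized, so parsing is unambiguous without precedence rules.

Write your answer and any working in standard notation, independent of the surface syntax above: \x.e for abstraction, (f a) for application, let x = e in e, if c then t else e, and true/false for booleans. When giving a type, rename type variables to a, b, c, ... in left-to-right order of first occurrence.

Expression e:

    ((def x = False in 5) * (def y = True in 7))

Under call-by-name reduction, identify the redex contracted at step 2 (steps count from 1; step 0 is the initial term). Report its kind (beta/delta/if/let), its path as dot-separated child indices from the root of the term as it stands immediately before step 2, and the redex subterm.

Answer: let at 1 : (let y = true in 7)

Trace:
step 0: ((let x = false in 5) * (let y = true in 7))
step 1: [let@0] (5 * (let y = true in 7))
step 2: [let@1] (5 * 7)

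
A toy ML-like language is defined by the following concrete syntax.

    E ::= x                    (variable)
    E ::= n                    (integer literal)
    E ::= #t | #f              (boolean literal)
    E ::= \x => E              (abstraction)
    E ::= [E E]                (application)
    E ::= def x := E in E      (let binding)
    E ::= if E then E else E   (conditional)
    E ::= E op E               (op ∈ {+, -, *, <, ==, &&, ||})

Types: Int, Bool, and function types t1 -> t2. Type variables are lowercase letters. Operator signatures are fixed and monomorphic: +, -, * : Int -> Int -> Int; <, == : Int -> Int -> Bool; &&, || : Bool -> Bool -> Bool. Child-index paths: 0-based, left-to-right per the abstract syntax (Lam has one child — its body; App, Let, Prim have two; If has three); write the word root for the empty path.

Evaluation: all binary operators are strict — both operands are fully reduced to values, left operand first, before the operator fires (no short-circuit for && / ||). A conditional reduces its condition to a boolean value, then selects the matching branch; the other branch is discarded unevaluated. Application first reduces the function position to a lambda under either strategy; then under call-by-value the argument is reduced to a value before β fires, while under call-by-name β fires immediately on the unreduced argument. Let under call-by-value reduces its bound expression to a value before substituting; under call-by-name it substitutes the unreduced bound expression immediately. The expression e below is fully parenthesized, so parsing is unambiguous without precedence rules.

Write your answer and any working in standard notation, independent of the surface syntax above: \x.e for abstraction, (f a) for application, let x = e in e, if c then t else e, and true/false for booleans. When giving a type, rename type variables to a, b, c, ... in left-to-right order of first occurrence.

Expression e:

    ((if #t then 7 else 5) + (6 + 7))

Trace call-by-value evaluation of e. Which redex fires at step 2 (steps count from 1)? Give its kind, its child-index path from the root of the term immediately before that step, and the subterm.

Answer: delta at 1 : (6 + 7)

Working:
step 0: ((if true then 7 else 5) + (6 + 7))
step 1: [if@0] (7 + (6 + 7))
step 2: [delta@1] (7 + 13)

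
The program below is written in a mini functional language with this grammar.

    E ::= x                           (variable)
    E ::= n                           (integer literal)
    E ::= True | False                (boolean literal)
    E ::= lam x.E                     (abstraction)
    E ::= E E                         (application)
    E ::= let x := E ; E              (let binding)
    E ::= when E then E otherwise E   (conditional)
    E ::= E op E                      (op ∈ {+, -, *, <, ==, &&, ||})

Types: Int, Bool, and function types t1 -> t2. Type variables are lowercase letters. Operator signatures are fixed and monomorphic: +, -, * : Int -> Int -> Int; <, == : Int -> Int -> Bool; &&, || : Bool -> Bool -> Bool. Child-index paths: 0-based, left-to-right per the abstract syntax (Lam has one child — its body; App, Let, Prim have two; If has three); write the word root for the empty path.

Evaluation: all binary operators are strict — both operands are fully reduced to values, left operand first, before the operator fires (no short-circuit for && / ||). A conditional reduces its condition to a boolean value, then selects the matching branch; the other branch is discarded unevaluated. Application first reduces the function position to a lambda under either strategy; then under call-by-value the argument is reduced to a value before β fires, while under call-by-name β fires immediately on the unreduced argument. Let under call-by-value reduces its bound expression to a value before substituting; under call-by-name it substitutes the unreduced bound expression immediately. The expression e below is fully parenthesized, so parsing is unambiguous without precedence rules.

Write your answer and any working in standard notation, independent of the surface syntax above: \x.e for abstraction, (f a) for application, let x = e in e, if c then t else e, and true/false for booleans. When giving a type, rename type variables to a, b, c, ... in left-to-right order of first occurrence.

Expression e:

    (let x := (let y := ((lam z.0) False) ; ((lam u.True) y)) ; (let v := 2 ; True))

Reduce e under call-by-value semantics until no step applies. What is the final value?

Answer: true

Derivation:
step 0: (let x = (let y = ((\z.0) false) in ((\u.true) y)) in (let v = 2 in true))
step 1: [beta@0.0] (let x = (let y = 0 in ((\u.true) y)) in (let v = 2 in true))
step 2: [let@0] (let x = ((\u.true) 0) in (let v = 2 in true))
step 3: [beta@0] (let x = true in (let v = 2 in true))
step 4: [let@root] (let v = 2 in true)
step 5: [let@root] true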